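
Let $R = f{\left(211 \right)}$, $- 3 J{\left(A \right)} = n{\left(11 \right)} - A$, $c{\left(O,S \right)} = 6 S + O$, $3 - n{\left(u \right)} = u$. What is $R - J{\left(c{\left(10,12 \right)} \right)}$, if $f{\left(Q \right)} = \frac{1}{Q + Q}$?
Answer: $- \frac{12659}{422} \approx -29.998$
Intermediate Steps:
$n{\left(u \right)} = 3 - u$
$f{\left(Q \right)} = \frac{1}{2 Q}$
$c{\left(O,S \right)} = O + 6 S$
$J{\left(A \right)} = \frac{8}{3} + \frac{A}{3}$ ($J{\left(A \right)} = - \frac{\left(3 - 11\right) - A}{3} = - \frac{-8 - A}{3} = \frac{8}{3} + \frac{A}{3}$)
$R = \frac{1}{422}$ ($R = \frac{1}{2 \cdot 211} = \frac{1}{2} \cdot \frac{1}{211} = \frac{1}{422} \approx 0.0023697$)
$R - J{\left(c{\left(10,12 \right)} \right)} = \frac{1}{422} - \left(\frac{8}{3} + \frac{10 + 6 \cdot 12}{3}\right) = \frac{1}{422} - \left(\frac{8}{3} + \frac{10 + 72}{3}\right) = \frac{1}{422} - \left(\frac{8}{3} + \frac{1}{3} \cdot 82\right) = \frac{1}{422} - \left(\frac{8}{3} + \frac{82}{3}\right) = \frac{1}{422} - 30 = - \frac{12659}{422}$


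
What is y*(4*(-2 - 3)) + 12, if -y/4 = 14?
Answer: 1132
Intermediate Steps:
y = -56 (y = -4*14 = -56)
y*(4*(-2 - 3)) + 12 = -224*(-2 - 3) + 12 = -224*(-5) + 12 = -56*(-20) + 12 = 1120 + 12 = 1132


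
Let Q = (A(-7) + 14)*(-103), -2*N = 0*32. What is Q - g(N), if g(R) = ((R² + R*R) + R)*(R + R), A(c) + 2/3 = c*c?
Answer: -19261/3 ≈ -6420.3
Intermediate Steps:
A(c) = -⅔ + c² (A(c) = -⅔ + c*c = -⅔ + c²)
N = 0 (N = -0*32 = -½*0 = 0)
Q = -19261/3 (Q = ((-⅔ + (-7)²) + 14)*(-103) = ((-⅔ + 49) + 14)*(-103) = (145/3 + 14)*(-103) = (187/3)*(-103) = -19261/3 ≈ -6420.3)
g(R) = 2*R*(R + 2*R²) (g(R) = ((R² + R²) + R)*(2*R) = (2*R² + R)*(2*R) = (R + 2*R²)*(2*R) = 2*R*(R + 2*R²))
Q - g(N) = -19261/3 - 0²*(2 + 4*0) = -19261/3 - 0*(2 + 0) = -19261/3 - 0*2 = -19261/3 - 1*0 = -19261/3 + 0 = -19261/3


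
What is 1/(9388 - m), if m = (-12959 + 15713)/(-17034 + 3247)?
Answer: 811/7613830 ≈ 0.00010652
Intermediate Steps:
m = -162/811 (m = 2754/(-13787) = 2754*(-1/13787) = -162/811 ≈ -0.19975)
1/(9388 - m) = 1/(9388 - 1*(-162/811)) = 1/(9388 + 162/811) = 1/(7613830/811) = 811/7613830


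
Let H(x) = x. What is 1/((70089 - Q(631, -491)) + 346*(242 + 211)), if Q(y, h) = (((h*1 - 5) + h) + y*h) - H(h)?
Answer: 1/537144 ≈ 1.8617e-6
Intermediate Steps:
Q(y, h) = -5 + h + h*y (Q(y, h) = (((h*1 - 5) + h) + y*h) - h = (((h - 5) + h) + h*y) - h = (((-5 + h) + h) + h*y) - h = ((-5 + 2*h) + h*y) - h = (-5 + 2*h + h*y) - h = -5 + h + h*y)
1/((70089 - Q(631, -491)) + 346*(242 + 211)) = 1/((70089 - (-5 - 491 - 491*631)) + 346*(242 + 211)) = 1/((70089 - (-5 - 491 - 309821)) + 346*453) = 1/((70089 - 1*(-310317)) + 156738) = 1/((70089 + 310317) + 156738) = 1/(380406 + 156738) = 1/537144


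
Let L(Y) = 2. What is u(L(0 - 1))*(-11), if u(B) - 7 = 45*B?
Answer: -1067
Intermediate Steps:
u(B) = 7 + 45*B
u(L(0 - 1))*(-11) = (7 + 45*2)*(-11) = (7 + 90)*(-11) = 97*(-11) = -1067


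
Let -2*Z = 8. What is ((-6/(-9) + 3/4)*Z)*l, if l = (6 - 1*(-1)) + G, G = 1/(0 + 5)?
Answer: -204/5 ≈ -40.800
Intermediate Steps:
Z = -4 (Z = -½*8 = -4)
G = ⅕ (G = 1/5 = ⅕ ≈ 0.20000)
l = 36/5 (l = (6 - 1*(-1)) + ⅕ = (6 + 1) + ⅕ = 7 + ⅕ = 36/5 ≈ 7.2000)
((-6/(-9) + 3/4)*Z)*l = ((-6/(-9) + 3/4)*(-4))*(36/5) = ((-6*(-⅑) + 3*(¼))*(-4))*(36/5) = ((⅔ + ¾)*(-4))*(36/5) = ((17/12)*(-4))*(36/5) = -17/3*36/5 = -204/5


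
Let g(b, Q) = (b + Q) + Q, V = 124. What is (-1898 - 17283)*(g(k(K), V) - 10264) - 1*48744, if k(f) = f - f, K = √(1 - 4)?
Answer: 192068152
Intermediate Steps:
K = I*√3 (K = √(-3) = I*√3 ≈ 1.732*I)
k(f) = 0
g(b, Q) = b + 2*Q (g(b, Q) = (Q + b) + Q = b + 2*Q)
(-1898 - 17283)*(g(k(K), V) - 10264) - 1*48744 = (-1898 - 17283)*((0 + 2*124) - 10264) - 1*48744 = -19181*((0 + 248) - 10264) - 48744 = -19181*(248 - 10264) - 48744 = -19181*(-10016) - 48744 = 192116896 - 48744 = 192068152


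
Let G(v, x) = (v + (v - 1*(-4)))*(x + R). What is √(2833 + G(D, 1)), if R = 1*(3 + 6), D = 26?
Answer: 3*√377 ≈ 58.249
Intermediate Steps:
R = 9 (R = 1*9 = 9)
G(v, x) = (4 + 2*v)*(9 + x) (G(v, x) = (v + (v - 1*(-4)))*(x + 9) = (v + (v + 4))*(9 + x) = (v + (4 + v))*(9 + x) = (4 + 2*v)*(9 + x))
√(2833 + G(D, 1)) = √(2833 + (36 + 4*1 + 18*26 + 2*26*1)) = √(2833 + (36 + 4 + 468 + 52)) = √(2833 + 560) = √3393 = 3*√377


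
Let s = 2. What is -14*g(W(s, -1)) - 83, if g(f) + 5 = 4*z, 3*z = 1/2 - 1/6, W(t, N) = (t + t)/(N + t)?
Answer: -173/9 ≈ -19.222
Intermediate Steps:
W(t, N) = 2*t/(N + t) (W(t, N) = (2*t)/(N + t) = 2*t/(N + t))
z = ⅑ (z = (1/2 - 1/6)/3 = (1*(½) - 1*⅙)/3 = (½ - ⅙)/3 = (⅓)*(⅓) = ⅑ ≈ 0.11111)
g(f) = -41/9 (g(f) = -5 + 4*(⅑) = -5 + 4/9 = -41/9)
-14*g(W(s, -1)) - 83 = -14*(-41/9) - 83 = 574/9 - 83 = -173/9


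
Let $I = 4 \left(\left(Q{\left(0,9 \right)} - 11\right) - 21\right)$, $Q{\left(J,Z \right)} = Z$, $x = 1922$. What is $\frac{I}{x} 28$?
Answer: $- \frac{1288}{961} \approx -1.3403$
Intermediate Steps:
$I = -92$ ($I = 4 \left(\left(9 - 11\right) - 21\right) = 4 \left(-2 - 21\right) = 4 \left(-23\right) = -92$)
$\frac{I}{x} 28 = - \frac{92}{1922} \cdot 28 = \left(-92\right) \frac{1}{1922} \cdot 28 = \left(- \frac{46}{961}\right) 28 = - \frac{1288}{961}$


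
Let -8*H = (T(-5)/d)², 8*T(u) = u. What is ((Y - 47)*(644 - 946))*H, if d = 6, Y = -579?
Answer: -1181575/4608 ≈ -256.42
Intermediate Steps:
T(u) = u/8
H = -25/18432 (H = -(((⅛)*(-5))/6)²/8 = -(-5/8*⅙)²/8 = -(-5/48)²/8 = -⅛*25/2304 = -25/18432 ≈ -0.0013563)
((Y - 47)*(644 - 946))*H = ((-579 - 47)*(644 - 946))*(-25/18432) = -626*(-302)*(-25/18432) = 189052*(-25/18432) = -1181575/4608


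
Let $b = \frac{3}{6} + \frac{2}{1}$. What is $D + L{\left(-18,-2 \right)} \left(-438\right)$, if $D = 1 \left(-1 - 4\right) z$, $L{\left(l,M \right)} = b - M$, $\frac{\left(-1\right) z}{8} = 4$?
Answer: $-1811$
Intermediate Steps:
$z = -32$ ($z = \left(-8\right) 4 = -32$)
$b = \frac{5}{2}$ ($b = 3 \cdot \frac{1}{6} + 2 \cdot 1 = \frac{1}{2} + 2 = \frac{5}{2} \approx 2.5$)
$L{\left(l,M \right)} = \frac{5}{2} - M$
$D = 160$ ($D = 1 \left(-1 - 4\right) \left(-32\right) = 1 \left(-5\right) \left(-32\right) = \left(-5\right) \left(-32\right) = 160$)
$D + L{\left(-18,-2 \right)} \left(-438\right) = 160 + \left(\frac{5}{2} - -2\right) \left(-438\right) = 160 + \left(\frac{5}{2} + 2\right) \left(-438\right) = 160 + \frac{9}{2} \left(-438\right) = 160 - 1971 = -1811$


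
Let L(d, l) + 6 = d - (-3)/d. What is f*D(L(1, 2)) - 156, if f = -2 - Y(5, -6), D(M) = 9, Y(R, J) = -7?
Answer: -111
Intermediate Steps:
L(d, l) = -6 + d + 3/d (L(d, l) = -6 + (d - (-3)/d) = -6 + (d + 3/d) = -6 + d + 3/d)
f = 5 (f = -2 - 1*(-7) = -2 + 7 = 5)
f*D(L(1, 2)) - 156 = 5*9 - 156 = 45 - 156 = -111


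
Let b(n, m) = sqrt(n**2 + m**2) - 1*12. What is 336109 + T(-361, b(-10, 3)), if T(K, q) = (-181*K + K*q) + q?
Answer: 405770 - 360*sqrt(109) ≈ 4.0201e+5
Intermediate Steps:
b(n, m) = -12 + sqrt(m**2 + n**2) (b(n, m) = sqrt(m**2 + n**2) - 12 = -12 + sqrt(m**2 + n**2))
T(K, q) = q - 181*K + K*q
336109 + T(-361, b(-10, 3)) = 336109 + ((-12 + sqrt(3**2 + (-10)**2)) - 181*(-361) - 361*(-12 + sqrt(3**2 + (-10)**2))) = 336109 + ((-12 + sqrt(9 + 100)) + 65341 - 361*(-12 + sqrt(9 + 100))) = 336109 + ((-12 + sqrt(109)) + 65341 - 361*(-12 + sqrt(109))) = 336109 + ((-12 + sqrt(109)) + 65341 + (4332 - 361*sqrt(109))) = 336109 + (69661 - 360*sqrt(109)) = 405770 - 360*sqrt(109)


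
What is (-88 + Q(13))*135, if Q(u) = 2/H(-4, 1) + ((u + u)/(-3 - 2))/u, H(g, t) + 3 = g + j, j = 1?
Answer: -11979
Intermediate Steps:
H(g, t) = -2 + g (H(g, t) = -3 + (g + 1) = -3 + (1 + g) = -2 + g)
Q(u) = -11/15 (Q(u) = 2/(-2 - 4) + ((u + u)/(-3 - 2))/u = 2/(-6) + ((2*u)/(-5))/u = 2*(-⅙) + ((2*u)*(-⅕))/u = -⅓ + (-2*u/5)/u = -⅓ - ⅖ = -11/15)
(-88 + Q(13))*135 = (-88 - 11/15)*135 = -1331/15*135 = -11979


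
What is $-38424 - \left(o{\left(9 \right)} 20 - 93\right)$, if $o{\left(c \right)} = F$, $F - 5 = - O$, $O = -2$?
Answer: $-38471$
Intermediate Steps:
$F = 7$ ($F = 5 - -2 = 5 + 2 = 7$)
$o{\left(c \right)} = 7$
$-38424 - \left(o{\left(9 \right)} 20 - 93\right) = -38424 - \left(7 \cdot 20 - 93\right) = -38424 - \left(140 - 93\right) = -38424 - 47 = -38471$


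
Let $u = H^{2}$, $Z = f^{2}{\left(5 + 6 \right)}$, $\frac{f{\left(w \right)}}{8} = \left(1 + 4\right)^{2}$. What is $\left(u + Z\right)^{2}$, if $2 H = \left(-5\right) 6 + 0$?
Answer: $1618050625$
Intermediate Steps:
$H = -15$ ($H = \frac{\left(-5\right) 6 + 0}{2} = \frac{-30 + 0}{2} = \frac{1}{2} \left(-30\right) = -15$)
$f{\left(w \right)} = 200$ ($f{\left(w \right)} = 8 \left(1 + 4\right)^{2} = 8 \cdot 5^{2} = 8 \cdot 25 = 200$)
$Z = 40000$ ($Z = 200^{2} = 40000$)
$u = 225$ ($u = \left(-15\right)^{2} = 225$)
$\left(u + Z\right)^{2} = \left(225 + 40000\right)^{2} = 40225^{2} = 1618050625$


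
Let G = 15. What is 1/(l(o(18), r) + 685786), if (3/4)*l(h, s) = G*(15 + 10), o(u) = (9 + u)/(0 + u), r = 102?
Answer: 1/686286 ≈ 1.4571e-6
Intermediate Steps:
o(u) = (9 + u)/u
l(h, s) = 500 (l(h, s) = 4*(15*(15 + 10))/3 = 4*(15*25)/3 = (4/3)*375 = 500)
1/(l(o(18), r) + 685786) = 1/(500 + 685786) = 1/686286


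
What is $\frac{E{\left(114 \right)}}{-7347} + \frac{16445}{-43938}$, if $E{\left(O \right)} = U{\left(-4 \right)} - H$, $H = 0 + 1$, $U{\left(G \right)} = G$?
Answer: $- \frac{40200575}{107604162} \approx -0.3736$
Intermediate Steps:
$H = 1$
$E{\left(O \right)} = -5$ ($E{\left(O \right)} = -4 - 1 = -5$)
$\frac{E{\left(114 \right)}}{-7347} + \frac{16445}{-43938} = - \frac{5}{-7347} + \frac{16445}{-43938} = \left(-5\right) \left(- \frac{1}{7347}\right) + 16445 \left(- \frac{1}{43938}\right) = \frac{5}{7347} - \frac{16445}{43938} = - \frac{40200575}{107604162}$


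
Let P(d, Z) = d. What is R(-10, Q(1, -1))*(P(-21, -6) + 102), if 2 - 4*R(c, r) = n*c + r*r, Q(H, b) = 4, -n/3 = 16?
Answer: -20007/2 ≈ -10004.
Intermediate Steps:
n = -48 (n = -3*16 = -48)
R(c, r) = ½ + 12*c - r²/4 (R(c, r) = ½ - (-48*c + r*r)/4 = ½ - (-48*c + r²)/4 = ½ - (r² - 48*c)/4 = ½ + (12*c - r²/4) = ½ + 12*c - r²/4)
R(-10, Q(1, -1))*(P(-21, -6) + 102) = (½ + 12*(-10) - ¼*4²)*(-21 + 102) = (½ - 120 - ¼*16)*81 = (½ - 120 - 4)*81 = -247/2*81 = -20007/2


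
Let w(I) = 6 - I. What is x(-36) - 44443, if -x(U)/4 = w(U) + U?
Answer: -44467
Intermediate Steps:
x(U) = -24 (x(U) = -4*((6 - U) + U) = -4*6 = -24)
x(-36) - 44443 = -24 - 44443 = -44467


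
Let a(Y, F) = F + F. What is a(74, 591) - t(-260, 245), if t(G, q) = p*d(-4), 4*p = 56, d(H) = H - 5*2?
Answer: 1378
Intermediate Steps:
a(Y, F) = 2*F
d(H) = -10 + H (d(H) = H - 10 = -10 + H)
p = 14 (p = (¼)*56 = 14)
t(G, q) = -196 (t(G, q) = 14*(-10 - 4) = 14*(-14) = -196)
a(74, 591) - t(-260, 245) = 2*591 - 1*(-196) = 1182 + 196 = 1378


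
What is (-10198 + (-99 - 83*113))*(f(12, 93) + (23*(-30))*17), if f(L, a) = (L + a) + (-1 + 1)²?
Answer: 228733500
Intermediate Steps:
f(L, a) = L + a (f(L, a) = (L + a) + 0² = (L + a) + 0 = L + a)
(-10198 + (-99 - 83*113))*(f(12, 93) + (23*(-30))*17) = (-10198 + (-99 - 83*113))*((12 + 93) + (23*(-30))*17) = (-10198 + (-99 - 9379))*(105 - 690*17) = (-10198 - 9478)*(105 - 11730) = -19676*(-11625) = 228733500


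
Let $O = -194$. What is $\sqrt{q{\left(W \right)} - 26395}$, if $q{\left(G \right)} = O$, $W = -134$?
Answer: $i \sqrt{26589} \approx 163.06 i$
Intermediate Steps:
$q{\left(G \right)} = -194$
$\sqrt{q{\left(W \right)} - 26395} = \sqrt{-194 - 26395} = \sqrt{-26589} = i \sqrt{26589}$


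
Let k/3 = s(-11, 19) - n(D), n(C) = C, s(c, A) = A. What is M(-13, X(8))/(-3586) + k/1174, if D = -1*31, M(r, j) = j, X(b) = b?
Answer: 132127/1052491 ≈ 0.12554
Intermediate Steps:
D = -31
k = 150 (k = 3*(19 - 1*(-31)) = 3*(19 + 31) = 3*50 = 150)
M(-13, X(8))/(-3586) + k/1174 = 8/(-3586) + 150/1174 = 8*(-1/3586) + 150*(1/1174) = -4/1793 + 75/587 = 132127/1052491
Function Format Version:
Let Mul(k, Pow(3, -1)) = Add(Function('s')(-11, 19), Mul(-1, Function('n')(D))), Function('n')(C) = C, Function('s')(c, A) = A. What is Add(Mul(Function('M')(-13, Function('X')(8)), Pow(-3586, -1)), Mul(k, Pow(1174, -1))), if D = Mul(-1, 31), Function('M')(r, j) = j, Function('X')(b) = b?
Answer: Rational(132127, 1052491) ≈ 0.12554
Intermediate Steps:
D = -31
k = 150 (k = Mul(3, Add(19, Mul(-1, -31))) = Mul(3, Add(19, 31)) = Mul(3, 50) = 150)
Add(Mul(Function('M')(-13, Function('X')(8)), Pow(-3586, -1)), Mul(k, Pow(1174, -1))) = Add(Mul(8, Pow(-3586, -1)), Mul(150, Pow(1174, -1))) = Add(Mul(8, Rational(-1, 3586)), Mul(150, Rational(1, 1174))) = Add(Rational(-4, 1793), Rational(75, 587)) = Rational(132127, 1052491)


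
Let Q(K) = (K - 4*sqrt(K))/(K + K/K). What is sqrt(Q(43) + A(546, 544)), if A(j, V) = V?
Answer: sqrt(263769 - 44*sqrt(43))/22 ≈ 23.332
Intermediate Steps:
Q(K) = (K - 4*sqrt(K))/(1 + K) (Q(K) = (K - 4*sqrt(K))/(K + 1) = (K - 4*sqrt(K))/(1 + K))
sqrt(Q(43) + A(546, 544)) = sqrt((43 - 4*sqrt(43))/(1 + 43) + 544) = sqrt((43 - 4*sqrt(43))/44 + 544) = sqrt((43/44 - sqrt(43)/11) + 544) = sqrt(23979/44 - sqrt(43)/11)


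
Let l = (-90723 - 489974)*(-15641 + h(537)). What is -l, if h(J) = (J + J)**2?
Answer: 660737370995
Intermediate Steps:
h(J) = 4*J**2 (h(J) = (2*J)**2 = 4*J**2)
l = -660737370995 (l = (-90723 - 489974)*(-15641 + 4*537**2) = -580697*(-15641 + 4*288369) = -580697*(-15641 + 1153476) = -580697*1137835 = -660737370995)
-l = -1*(-660737370995) = 660737370995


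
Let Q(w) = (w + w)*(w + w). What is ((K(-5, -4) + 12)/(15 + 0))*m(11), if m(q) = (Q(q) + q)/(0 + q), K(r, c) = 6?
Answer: 54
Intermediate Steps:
Q(w) = 4*w**2 (Q(w) = (2*w)*(2*w) = 4*w**2)
m(q) = (q + 4*q**2)/q (m(q) = (4*q**2 + q)/(0 + q) = (q + 4*q**2)/q)
((K(-5, -4) + 12)/(15 + 0))*m(11) = ((6 + 12)/(15 + 0))*(1 + 4*11) = (18/15)*(1 + 44) = (18*(1/15))*45 = (6/5)*45 = 54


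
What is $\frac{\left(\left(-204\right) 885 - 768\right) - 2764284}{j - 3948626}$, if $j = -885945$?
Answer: $\frac{2945592}{4834571} \approx 0.60928$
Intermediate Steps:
$\frac{\left(\left(-204\right) 885 - 768\right) - 2764284}{j - 3948626} = \frac{\left(\left(-204\right) 885 - 768\right) - 2764284}{-885945 - 3948626} = \frac{\left(-180540 - 768\right) - 2764284}{-4834571} = \left(-181308 - 2764284\right) \left(- \frac{1}{4834571}\right) = \left(-2945592\right) \left(- \frac{1}{4834571}\right) = \frac{2945592}{4834571}$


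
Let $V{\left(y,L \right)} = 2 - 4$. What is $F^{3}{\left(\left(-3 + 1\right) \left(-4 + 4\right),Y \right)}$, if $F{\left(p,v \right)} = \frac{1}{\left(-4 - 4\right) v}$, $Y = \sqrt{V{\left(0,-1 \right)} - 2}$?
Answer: $- \frac{i}{4096} \approx - 0.00024414 i$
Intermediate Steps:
$V{\left(y,L \right)} = -2$ ($V{\left(y,L \right)} = 2 - 4 = -2$)
$Y = 2 i$ ($Y = \sqrt{-2 - 2} = \sqrt{-4} = 2 i \approx 2.0 i$)
$F{\left(p,v \right)} = - \frac{1}{8 v}$ ($F{\left(p,v \right)} = \frac{1}{\left(-8\right) v} = - \frac{1}{8 v}$)
$F^{3}{\left(\left(-3 + 1\right) \left(-4 + 4\right),Y \right)} = \left(- \frac{1}{8 \cdot 2 i}\right)^{3} = \left(- \frac{\left(- \frac{1}{2}\right) i}{8}\right)^{3} = \left(\frac{i}{16}\right)^{3} = - \frac{i}{4096}$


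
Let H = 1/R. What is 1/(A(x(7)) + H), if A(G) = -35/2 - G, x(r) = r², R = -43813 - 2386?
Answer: -92398/6144469 ≈ -0.015038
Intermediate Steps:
R = -46199
A(G) = -35/2 - G
H = -1/46199 (H = 1/(-46199) = -1/46199 ≈ -2.1645e-5)
1/(A(x(7)) + H) = 1/((-35/2 - 1*7²) - 1/46199) = 1/((-35/2 - 1*49) - 1/46199) = 1/((-35/2 - 49) - 1/46199) = 1/(-133/2 - 1/46199) = 1/(-6144469/92398) = -92398/6144469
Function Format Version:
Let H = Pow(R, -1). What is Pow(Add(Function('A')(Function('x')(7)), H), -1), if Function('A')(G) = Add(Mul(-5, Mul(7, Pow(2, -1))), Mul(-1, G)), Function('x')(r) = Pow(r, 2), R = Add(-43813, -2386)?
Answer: Rational(-92398, 6144469) ≈ -0.015038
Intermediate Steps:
R = -46199
Function('A')(G) = Add(Rational(-35, 2), Mul(-1, G)) (Function('A')(G) = Add(Mul(-5, Mul(7, Rational(1, 2))), Mul(-1, G)) = Add(Mul(-5, Rational(7, 2)), Mul(-1, G)) = Add(Rational(-35, 2), Mul(-1, G)))
H = Rational(-1, 46199) (H = Pow(-46199, -1) = Rational(-1, 46199) ≈ -2.1645e-5)
Pow(Add(Function('A')(Function('x')(7)), H), -1) = Pow(Add(Add(Rational(-35, 2), Mul(-1, Pow(7, 2))), Rational(-1, 46199)), -1) = Pow(Add(Add(Rational(-35, 2), Mul(-1, 49)), Rational(-1, 46199)), -1) = Pow(Add(Add(Rational(-35, 2), -49), Rational(-1, 46199)), -1) = Pow(Add(Rational(-133, 2), Rational(-1, 46199)), -1) = Pow(Rational(-6144469, 92398), -1) = Rational(-92398, 6144469)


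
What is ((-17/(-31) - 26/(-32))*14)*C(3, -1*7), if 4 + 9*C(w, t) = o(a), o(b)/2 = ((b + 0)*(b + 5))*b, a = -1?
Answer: 525/62 ≈ 8.4677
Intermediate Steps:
o(b) = 2*b²*(5 + b) (o(b) = 2*(((b + 0)*(b + 5))*b) = 2*((b*(5 + b))*b) = 2*(b²*(5 + b)) = 2*b²*(5 + b))
C(w, t) = 4/9 (C(w, t) = -4/9 + (2*(-1)²*(5 - 1))/9 = -4/9 + (2*1*4)/9 = -4/9 + (⅑)*8 = -4/9 + 8/9 = 4/9)
((-17/(-31) - 26/(-32))*14)*C(3, -1*7) = ((-17/(-31) - 26/(-32))*14)*(4/9) = ((-17*(-1/31) - 26*(-1/32))*14)*(4/9) = ((17/31 + 13/16)*14)*(4/9) = ((675/496)*14)*(4/9) = (4725/248)*(4/9) = 525/62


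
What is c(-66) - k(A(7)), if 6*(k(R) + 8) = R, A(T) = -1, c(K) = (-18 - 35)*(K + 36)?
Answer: 9589/6 ≈ 1598.2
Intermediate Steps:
c(K) = -1908 - 53*K (c(K) = -53*(36 + K) = -1908 - 53*K)
k(R) = -8 + R/6
c(-66) - k(A(7)) = (-1908 - 53*(-66)) - (-8 + (⅙)*(-1)) = (-1908 + 3498) - (-8 - ⅙) = 1590 - 1*(-49/6) = 1590 + 49/6 = 9589/6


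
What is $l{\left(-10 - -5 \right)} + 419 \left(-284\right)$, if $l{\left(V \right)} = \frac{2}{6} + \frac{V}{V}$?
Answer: $- \frac{356984}{3} \approx -1.1899 \cdot 10^{5}$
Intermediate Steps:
$l{\left(V \right)} = \frac{4}{3}$ ($l{\left(V \right)} = 2 \cdot \frac{1}{6} + 1 = \frac{1}{3} + 1 = \frac{4}{3}$)
$l{\left(-10 - -5 \right)} + 419 \left(-284\right) = \frac{4}{3} + 419 \left(-284\right) = \frac{4}{3} - 118996 = - \frac{356984}{3}$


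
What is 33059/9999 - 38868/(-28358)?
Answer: 60278557/12888711 ≈ 4.6768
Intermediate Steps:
33059/9999 - 38868/(-28358) = 33059*(1/9999) - 38868*(-1/28358) = 33059/9999 + 19434/14179 = 60278557/12888711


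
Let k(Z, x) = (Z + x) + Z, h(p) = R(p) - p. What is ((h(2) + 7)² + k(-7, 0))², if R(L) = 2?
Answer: 1225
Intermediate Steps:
h(p) = 2 - p
k(Z, x) = x + 2*Z
((h(2) + 7)² + k(-7, 0))² = (((2 - 1*2) + 7)² + (0 + 2*(-7)))² = (((2 - 2) + 7)² + (0 - 14))² = ((0 + 7)² - 14)² = (7² - 14)² = (49 - 14)² = 35² = 1225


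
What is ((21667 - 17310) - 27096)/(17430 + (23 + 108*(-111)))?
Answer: -22739/5465 ≈ -4.1608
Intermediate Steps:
((21667 - 17310) - 27096)/(17430 + (23 + 108*(-111))) = (4357 - 27096)/(17430 + (23 - 11988)) = -22739/(17430 - 11965) = -22739/5465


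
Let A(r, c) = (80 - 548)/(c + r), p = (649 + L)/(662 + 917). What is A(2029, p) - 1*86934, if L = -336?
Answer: -69636579027/801026 ≈ -86934.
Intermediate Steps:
p = 313/1579 (p = (649 - 336)/(662 + 917) = 313/1579 ≈ 0.19823)
A(r, c) = -468/(c + r)
A(2029, p) - 1*86934 = -468/(313/1579 + 2029) - 1*86934 = -468/3204104/1579 - 86934 = -468*1579/3204104 - 86934 = -184743/801026 - 86934 = -69636579027/801026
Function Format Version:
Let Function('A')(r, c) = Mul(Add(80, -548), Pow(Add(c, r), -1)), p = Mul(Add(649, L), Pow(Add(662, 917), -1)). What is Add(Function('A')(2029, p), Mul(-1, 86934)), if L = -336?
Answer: Rational(-69636579027, 801026) ≈ -86934.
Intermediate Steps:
p = Rational(313, 1579) (p = Mul(Add(649, -336), Pow(Add(662, 917), -1)) = Mul(313, Pow(1579, -1)) = Mul(313, Rational(1, 1579)) = Rational(313, 1579) ≈ 0.19823)
Function('A')(r, c) = Mul(-468, Pow(Add(c, r), -1))
Add(Function('A')(2029, p), Mul(-1, 86934)) = Add(Mul(-468, Pow(Add(Rational(313, 1579), 2029), -1)), Mul(-1, 86934)) = Add(Mul(-468, Pow(Rational(3204104, 1579), -1)), -86934) = Add(Mul(-468, Rational(1579, 3204104)), -86934) = Add(Rational(-184743, 801026), -86934) = Rational(-69636579027, 801026)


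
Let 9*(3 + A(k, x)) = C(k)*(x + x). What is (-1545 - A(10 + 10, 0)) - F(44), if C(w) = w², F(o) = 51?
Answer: -1593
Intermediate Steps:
A(k, x) = -3 + 2*x*k²/9 (A(k, x) = -3 + (k²*(x + x))/9 = -3 + (k²*(2*x))/9 = -3 + (2*x*k²)/9 = -3 + 2*x*k²/9)
(-1545 - A(10 + 10, 0)) - F(44) = (-1545 - (-3 + (2/9)*0*(10 + 10)²)) - 1*51 = (-1545 - (-3 + (2/9)*0*20²)) - 51 = (-1545 - (-3 + (2/9)*0*400)) - 51 = (-1545 - (-3 + 0)) - 51 = (-1545 - 1*(-3)) - 51 = (-1545 + 3) - 51 = -1542 - 51 = -1593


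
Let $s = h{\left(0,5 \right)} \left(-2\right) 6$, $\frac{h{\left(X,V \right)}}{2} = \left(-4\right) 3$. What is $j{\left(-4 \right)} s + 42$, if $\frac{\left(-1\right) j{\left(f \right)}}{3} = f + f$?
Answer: $6954$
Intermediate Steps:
$h{\left(X,V \right)} = -24$ ($h{\left(X,V \right)} = 2 \left(\left(-4\right) 3\right) = 2 \left(-12\right) = -24$)
$s = 288$ ($s = \left(-24\right) \left(-2\right) 6 = 48 \cdot 6 = 288$)
$j{\left(f \right)} = - 6 f$ ($j{\left(f \right)} = - 3 \left(f + f\right) = - 3 \cdot 2 f = - 6 f$)
$j{\left(-4 \right)} s + 42 = \left(-6\right) \left(-4\right) 288 + 42 = 24 \cdot 288 + 42 = 6912 + 42 = 6954$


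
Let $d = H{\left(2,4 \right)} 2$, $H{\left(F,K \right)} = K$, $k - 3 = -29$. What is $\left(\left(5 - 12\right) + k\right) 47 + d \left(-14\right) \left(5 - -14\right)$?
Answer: $-3679$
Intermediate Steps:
$k = -26$ ($k = 3 - 29 = -26$)
$d = 8$ ($d = 4 \cdot 2 = 8$)
$\left(\left(5 - 12\right) + k\right) 47 + d \left(-14\right) \left(5 - -14\right) = \left(\left(5 - 12\right) - 26\right) 47 + 8 \left(-14\right) \left(5 - -14\right) = \left(\left(5 - 12\right) - 26\right) 47 - 112 \left(5 + 14\right) = \left(-7 - 26\right) 47 - 2128 = \left(-33\right) 47 - 2128 = -1551 - 2128 = -3679$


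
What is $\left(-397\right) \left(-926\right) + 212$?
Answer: $367834$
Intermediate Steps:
$\left(-397\right) \left(-926\right) + 212 = 367622 + 212 = 367834$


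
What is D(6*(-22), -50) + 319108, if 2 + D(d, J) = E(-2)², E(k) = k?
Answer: 319110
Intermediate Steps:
D(d, J) = 2 (D(d, J) = -2 + (-2)² = -2 + 4 = 2)
D(6*(-22), -50) + 319108 = 2 + 319108 = 319110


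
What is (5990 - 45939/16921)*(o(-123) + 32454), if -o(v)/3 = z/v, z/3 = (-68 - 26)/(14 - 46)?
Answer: 2156904471910215/11100176 ≈ 1.9431e+8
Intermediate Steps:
z = 141/16 (z = 3*((-68 - 26)/(14 - 46)) = 3*(-94/(-32)) = 3*(-94*(-1/32)) = 3*(47/16) = 141/16 ≈ 8.8125)
o(v) = -423/(16*v)
(5990 - 45939/16921)*(o(-123) + 32454) = (5990 - 45939/16921)*(-423/16/(-123) + 32454) = (5990 - 45939*1/16921)*(-423/16*(-1/123) + 32454) = (5990 - 45939/16921)*(141/656 + 32454) = (101310851/16921)*(21289965/656) = 2156904471910215/11100176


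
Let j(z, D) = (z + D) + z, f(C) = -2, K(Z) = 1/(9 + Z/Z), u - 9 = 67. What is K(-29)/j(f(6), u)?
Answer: 1/720 ≈ 0.0013889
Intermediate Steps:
u = 76 (u = 9 + 67 = 76)
K(Z) = ⅒ (K(Z) = 1/(9 + 1) = 1/10 = ⅒)
j(z, D) = D + 2*z (j(z, D) = (D + z) + z = D + 2*z)
K(-29)/j(f(6), u) = 1/(10*(76 + 2*(-2))) = 1/(10*(76 - 4)) = (⅒)/72 = (⅒)*(1/72) = 1/720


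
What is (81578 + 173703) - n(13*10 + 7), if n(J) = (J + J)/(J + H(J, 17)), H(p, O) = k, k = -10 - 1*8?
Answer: 30378165/119 ≈ 2.5528e+5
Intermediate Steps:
k = -18 (k = -10 - 8 = -18)
H(p, O) = -18
n(J) = 2*J/(-18 + J) (n(J) = (J + J)/(J - 18) = (2*J)/(-18 + J) = 2*J/(-18 + J))
(81578 + 173703) - n(13*10 + 7) = (81578 + 173703) - 2*(13*10 + 7)/(-18 + (13*10 + 7)) = 255281 - 2*(130 + 7)/(-18 + (130 + 7)) = 255281 - 2*137/(-18 + 137) = 255281 - 2*137/119 = 255281 - 1*274/119 = 255281 - 274/119 = 30378165/119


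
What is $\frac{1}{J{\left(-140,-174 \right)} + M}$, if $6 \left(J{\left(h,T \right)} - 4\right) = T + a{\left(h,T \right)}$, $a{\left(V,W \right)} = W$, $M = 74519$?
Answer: $\frac{1}{74465} \approx 1.3429 \cdot 10^{-5}$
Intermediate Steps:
$J{\left(h,T \right)} = 4 + \frac{T}{3}$ ($J{\left(h,T \right)} = 4 + \frac{T + T}{6} = 4 + \frac{2 T}{6} = 4 + \frac{T}{3}$)
$\frac{1}{J{\left(-140,-174 \right)} + M} = \frac{1}{\left(4 + \frac{1}{3} \left(-174\right)\right) + 74519} = \frac{1}{\left(4 - 58\right) + 74519} = \frac{1}{-54 + 74519} = \frac{1}{74465}$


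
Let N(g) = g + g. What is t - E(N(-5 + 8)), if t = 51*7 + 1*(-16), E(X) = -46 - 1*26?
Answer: 413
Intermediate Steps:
N(g) = 2*g
E(X) = -72 (E(X) = -46 - 26 = -72)
t = 341 (t = 357 - 16 = 341)
t - E(N(-5 + 8)) = 341 - 1*(-72) = 341 + 72 = 413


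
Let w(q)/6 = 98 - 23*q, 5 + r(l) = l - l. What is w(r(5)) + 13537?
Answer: 14815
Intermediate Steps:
r(l) = -5 (r(l) = -5 + (l - l) = -5 + 0 = -5)
w(q) = 588 - 138*q (w(q) = 6*(98 - 23*q) = 588 - 138*q)
w(r(5)) + 13537 = (588 - 138*(-5)) + 13537 = (588 + 690) + 13537 = 1278 + 13537 = 14815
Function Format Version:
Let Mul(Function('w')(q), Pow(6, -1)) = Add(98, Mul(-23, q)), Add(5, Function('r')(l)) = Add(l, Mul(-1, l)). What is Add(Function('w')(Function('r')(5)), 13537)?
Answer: 14815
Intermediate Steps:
Function('r')(l) = -5 (Function('r')(l) = Add(-5, Add(l, Mul(-1, l))) = Add(-5, 0) = -5)
Function('w')(q) = Add(588, Mul(-138, q)) (Function('w')(q) = Mul(6, Add(98, Mul(-23, q))) = Add(588, Mul(-138, q)))
Add(Function('w')(Function('r')(5)), 13537) = Add(Add(588, Mul(-138, -5)), 13537) = Add(Add(588, 690), 13537) = Add(1278, 13537) = 14815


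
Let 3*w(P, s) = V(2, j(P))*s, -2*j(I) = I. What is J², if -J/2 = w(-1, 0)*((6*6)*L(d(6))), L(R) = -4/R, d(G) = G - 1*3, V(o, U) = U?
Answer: 0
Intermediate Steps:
j(I) = -I/2
w(P, s) = -P*s/6 (w(P, s) = ((-P/2)*s)/3 = (-P*s/2)/3 = -P*s/6)
d(G) = -3 + G (d(G) = G - 3 = -3 + G)
J = 0 (J = -2*(-⅙*(-1)*0)*(6*6)*(-4/(-3 + 6)) = -0*36*(-4/3) = -0*(-48) = -2*0 = 0)
J² = 0² = 0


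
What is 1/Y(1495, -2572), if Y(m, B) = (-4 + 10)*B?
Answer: -1/15432 ≈ -6.4800e-5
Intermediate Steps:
Y(m, B) = 6*B
1/Y(1495, -2572) = 1/(6*(-2572)) = 1/(-15432) = -1/15432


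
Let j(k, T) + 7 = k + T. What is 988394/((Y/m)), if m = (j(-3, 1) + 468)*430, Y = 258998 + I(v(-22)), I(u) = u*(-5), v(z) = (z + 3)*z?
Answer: 16256610315/21409 ≈ 7.5934e+5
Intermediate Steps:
j(k, T) = -7 + T + k (j(k, T) = -7 + (k + T) = -7 + (T + k) = -7 + T + k)
v(z) = z*(3 + z) (v(z) = (3 + z)*z = z*(3 + z))
I(u) = -5*u
Y = 256908 (Y = 258998 - (-110)*(3 - 22) = 258998 - (-110)*(-19) = 258998 - 5*418 = 258998 - 2090 = 256908)
m = 197370 (m = ((-7 + 1 - 3) + 468)*430 = (-9 + 468)*430 = 459*430 = 197370)
988394/((Y/m)) = 988394/((256908/197370)) = 988394/((256908*(1/197370))) = 988394/(42818/32895) = 988394*(32895/42818) = 16256610315/21409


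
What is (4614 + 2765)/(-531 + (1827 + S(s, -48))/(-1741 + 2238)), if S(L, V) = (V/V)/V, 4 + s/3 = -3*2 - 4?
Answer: -176033424/12579841 ≈ -13.993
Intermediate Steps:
s = -42 (s = -12 + 3*(-3*2 - 4) = -12 + 3*(-6 - 4) = -12 + 3*(-10) = -12 - 30 = -42)
S(L, V) = 1/V
(4614 + 2765)/(-531 + (1827 + S(s, -48))/(-1741 + 2238)) = (4614 + 2765)/(-531 + (1827 + 1/(-48))/(-1741 + 2238)) = 7379/(-531 + (1827 - 1/48)/497) = 7379/(-531 + (87695/48)*(1/497)) = 7379/(-531 + 87695/23856) = 7379/(-12579841/23856) = 7379*(-23856/12579841) = -176033424/12579841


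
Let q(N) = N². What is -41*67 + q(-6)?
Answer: -2711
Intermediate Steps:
-41*67 + q(-6) = -41*67 + (-6)² = -2747 + 36 = -2711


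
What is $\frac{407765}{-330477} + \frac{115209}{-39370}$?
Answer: $- \frac{54127632743}{13010879490} \approx -4.1602$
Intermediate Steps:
$\frac{407765}{-330477} + \frac{115209}{-39370} = 407765 \left(- \frac{1}{330477}\right) + 115209 \left(- \frac{1}{39370}\right) = - \frac{407765}{330477} - \frac{115209}{39370} = - \frac{54127632743}{13010879490}$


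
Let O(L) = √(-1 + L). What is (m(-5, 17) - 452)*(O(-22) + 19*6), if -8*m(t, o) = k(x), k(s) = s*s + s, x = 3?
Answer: -51699 - 907*I*√23/2 ≈ -51699.0 - 2174.9*I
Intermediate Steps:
k(s) = s + s² (k(s) = s² + s = s + s²)
m(t, o) = -3/2 (m(t, o) = -3*(1 + 3)/8 = -3*4/8 = -⅛*12 = -3/2)
(m(-5, 17) - 452)*(O(-22) + 19*6) = (-3/2 - 452)*(√(-1 - 22) + 19*6) = -907*(√(-23) + 114)/2 = -907*(I*√23 + 114)/2 = -907*(114 + I*√23)/2 = -51699 - 907*I*√23/2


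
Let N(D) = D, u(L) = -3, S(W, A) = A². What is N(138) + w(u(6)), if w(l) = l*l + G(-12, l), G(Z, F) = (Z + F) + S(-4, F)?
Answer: 141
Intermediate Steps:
G(Z, F) = F + Z + F² (G(Z, F) = (Z + F) + F² = (F + Z) + F² = F + Z + F²)
w(l) = -12 + l + 2*l² (w(l) = l*l + (l - 12 + l²) = l² + (-12 + l + l²) = -12 + l + 2*l²)
N(138) + w(u(6)) = 138 + (-12 - 3 + 2*(-3)²) = 138 + (-12 - 3 + 2*9) = 138 + (-12 - 3 + 18) = 138 + 3 = 141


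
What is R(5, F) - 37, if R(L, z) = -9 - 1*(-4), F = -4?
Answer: -42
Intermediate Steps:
R(L, z) = -5 (R(L, z) = -9 + 4 = -5)
R(5, F) - 37 = -5 - 37 = -42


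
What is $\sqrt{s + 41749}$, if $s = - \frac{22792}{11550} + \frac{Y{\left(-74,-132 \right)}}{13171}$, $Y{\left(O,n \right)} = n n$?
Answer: $\frac{\sqrt{1629518625795921}}{197565} \approx 204.32$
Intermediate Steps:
$Y{\left(O,n \right)} = n^{2}$
$s = - \frac{642508}{987825}$ ($s = - \frac{22792}{11550} + \frac{\left(-132\right)^{2}}{13171} = \left(-22792\right) \frac{1}{11550} + 17424 \cdot \frac{1}{13171} = - \frac{148}{75} + \frac{17424}{13171} = - \frac{642508}{987825} \approx -0.65043$)
$\sqrt{s + 41749} = \sqrt{- \frac{642508}{987825} + 41749} = \sqrt{\frac{41240063417}{987825}} = \frac{\sqrt{1629518625795921}}{197565}$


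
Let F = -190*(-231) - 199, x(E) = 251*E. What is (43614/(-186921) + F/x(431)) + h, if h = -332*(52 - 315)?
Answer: 196182948951977/2246811189 ≈ 87316.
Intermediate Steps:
h = 87316 (h = -332*(-263) = 87316)
F = 43691 (F = 43890 - 199 = 43691)
(43614/(-186921) + F/x(431)) + h = (43614/(-186921) + 43691/((251*431))) + 87316 = (43614*(-1/186921) + 43691/108181) + 87316 = (-4846/20769 + 43691*(1/108181)) + 87316 = (-4846/20769 + 43691/108181) + 87316 = 383173253/2246811189 + 87316 = 196182948951977/2246811189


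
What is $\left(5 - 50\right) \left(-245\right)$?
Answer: $11025$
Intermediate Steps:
$\left(5 - 50\right) \left(-245\right) = \left(-45\right) \left(-245\right) = 11025$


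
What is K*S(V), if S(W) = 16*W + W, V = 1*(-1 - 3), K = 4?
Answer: -272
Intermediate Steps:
V = -4 (V = 1*(-4) = -4)
S(W) = 17*W
K*S(V) = 4*(17*(-4)) = 4*(-68) = -272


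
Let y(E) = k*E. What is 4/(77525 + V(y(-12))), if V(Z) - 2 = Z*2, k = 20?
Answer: 4/77047 ≈ 5.1916e-5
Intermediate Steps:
y(E) = 20*E
V(Z) = 2 + 2*Z (V(Z) = 2 + Z*2 = 2 + 2*Z)
4/(77525 + V(y(-12))) = 4/(77525 + (2 + 2*(20*(-12)))) = 4/(77525 + (2 + 2*(-240))) = 4/(77525 + (2 - 480)) = 4/(77525 - 478) = 4/77047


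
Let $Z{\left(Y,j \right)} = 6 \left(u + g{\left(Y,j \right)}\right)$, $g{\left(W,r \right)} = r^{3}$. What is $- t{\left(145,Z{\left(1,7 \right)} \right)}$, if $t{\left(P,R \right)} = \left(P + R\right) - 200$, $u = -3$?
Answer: $-1985$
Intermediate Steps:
$Z{\left(Y,j \right)} = -18 + 6 j^{3}$ ($Z{\left(Y,j \right)} = 6 \left(-3 + j^{3}\right) = -18 + 6 j^{3}$)
$t{\left(P,R \right)} = -200 + P + R$
$- t{\left(145,Z{\left(1,7 \right)} \right)} = - (-200 + 145 - \left(18 - 6 \cdot 7^{3}\right)) = - (-200 + 145 + \left(-18 + 6 \cdot 343\right)) = - (-200 + 145 + \left(-18 + 2058\right)) = - (-200 + 145 + 2040) = \left(-1\right) 1985 = -1985$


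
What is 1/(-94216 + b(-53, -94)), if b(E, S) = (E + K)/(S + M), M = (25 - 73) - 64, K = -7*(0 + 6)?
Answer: -206/19408401 ≈ -1.0614e-5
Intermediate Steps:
K = -42 (K = -7*6 = -42)
M = -112 (M = -48 - 64 = -112)
b(E, S) = (-42 + E)/(-112 + S) (b(E, S) = (E - 42)/(S - 112) = (-42 + E)/(-112 + S))
1/(-94216 + b(-53, -94)) = 1/(-94216 + (-42 - 53)/(-112 - 94)) = 1/(-94216 - 95/(-206)) = 1/(-94216 - 1/206*(-95)) = 1/(-94216 + 95/206) = 1/(-19408401/206) = -206/19408401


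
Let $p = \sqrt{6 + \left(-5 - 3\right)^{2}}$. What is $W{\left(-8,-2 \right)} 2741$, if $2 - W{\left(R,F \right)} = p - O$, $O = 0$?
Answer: $5482 - 2741 \sqrt{70} \approx -17451.0$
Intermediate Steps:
$p = \sqrt{70}$ ($p = \sqrt{6 + \left(-8\right)^{2}} = \sqrt{6 + 64} = \sqrt{70} \approx 8.3666$)
$W{\left(R,F \right)} = 2 - \sqrt{70}$ ($W{\left(R,F \right)} = 2 - \left(\sqrt{70} - 0\right) = 2 - \left(\sqrt{70} + 0\right) = 2 - \sqrt{70}$)
$W{\left(-8,-2 \right)} 2741 = \left(2 - \sqrt{70}\right) 2741 = 5482 - 2741 \sqrt{70}$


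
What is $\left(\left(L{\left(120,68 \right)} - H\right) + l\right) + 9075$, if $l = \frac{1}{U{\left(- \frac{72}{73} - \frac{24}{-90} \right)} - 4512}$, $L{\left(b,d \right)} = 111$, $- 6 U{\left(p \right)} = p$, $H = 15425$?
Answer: $- \frac{92471503999}{14821526} \approx -6239.0$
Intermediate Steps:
$U{\left(p \right)} = - \frac{p}{6}$
$l = - \frac{3285}{14821526}$ ($l = \frac{1}{- \frac{- \frac{72}{73} - \frac{24}{-90}}{6} - 4512} = \frac{1}{- \frac{\left(-72\right) \frac{1}{73} - - \frac{4}{15}}{6} - 4512} = \frac{1}{- \frac{- \frac{72}{73} + \frac{4}{15}}{6} - 4512} = \frac{1}{\left(- \frac{1}{6}\right) \left(- \frac{788}{1095}\right) - 4512} = \frac{1}{\frac{394}{3285} - 4512} = \frac{1}{- \frac{14821526}{3285}} = - \frac{3285}{14821526} \approx -0.00022164$)
$\left(\left(L{\left(120,68 \right)} - H\right) + l\right) + 9075 = \left(\left(111 - 15425\right) - \frac{3285}{14821526}\right) + 9075 = \left(-15314 - \frac{3285}{14821526}\right) + 9075 = - \frac{226976852449}{14821526} + 9075 = - \frac{92471503999}{14821526}$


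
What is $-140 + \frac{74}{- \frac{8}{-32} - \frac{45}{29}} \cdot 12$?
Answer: $- \frac{124148}{151} \approx -822.17$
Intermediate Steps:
$-140 + \frac{74}{- \frac{8}{-32} - \frac{45}{29}} \cdot 12 = -140 + \frac{74}{\left(-8\right) \left(- \frac{1}{32}\right) - \frac{45}{29}} \cdot 12 = -140 + \frac{74}{\frac{1}{4} - \frac{45}{29}} \cdot 12 = -140 + \frac{74}{- \frac{151}{116}} \cdot 12 = -140 + 74 \left(- \frac{116}{151}\right) 12 = -140 - \frac{103008}{151} = - \frac{124148}{151}$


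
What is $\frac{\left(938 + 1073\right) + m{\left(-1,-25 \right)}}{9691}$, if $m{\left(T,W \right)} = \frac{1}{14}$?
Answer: $\frac{28155}{135674} \approx 0.20752$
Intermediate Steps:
$m{\left(T,W \right)} = \frac{1}{14}$
$\frac{\left(938 + 1073\right) + m{\left(-1,-25 \right)}}{9691} = \frac{\left(938 + 1073\right) + \frac{1}{14}}{9691} = \left(2011 + \frac{1}{14}\right) \frac{1}{9691} = \frac{28155}{14} \cdot \frac{1}{9691} = \frac{28155}{135674}$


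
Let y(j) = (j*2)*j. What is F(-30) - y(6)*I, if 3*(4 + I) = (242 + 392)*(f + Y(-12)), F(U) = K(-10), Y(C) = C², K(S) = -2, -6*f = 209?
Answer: -1660794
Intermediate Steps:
f = -209/6 (f = -⅙*209 = -209/6 ≈ -34.833)
F(U) = -2
y(j) = 2*j² (y(j) = (2*j)*j = 2*j²)
I = 207599/9 (I = -4 + ((242 + 392)*(-209/6 + (-12)²))/3 = -4 + (634*(-209/6 + 144))/3 = -4 + (634*(655/6))/3 = -4 + (⅓)*(207635/3) = -4 + 207635/9 = 207599/9 ≈ 23067.)
F(-30) - y(6)*I = -2 - 2*6²*207599/9 = -2 - 2*36*207599/9 = -2 - 72*207599/9 = -2 - 1*1660792 = -2 - 1660792 = -1660794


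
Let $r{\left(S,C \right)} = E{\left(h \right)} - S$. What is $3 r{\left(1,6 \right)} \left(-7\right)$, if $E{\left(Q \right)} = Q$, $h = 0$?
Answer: $21$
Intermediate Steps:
$r{\left(S,C \right)} = - S$ ($r{\left(S,C \right)} = 0 - S = - S$)
$3 r{\left(1,6 \right)} \left(-7\right) = 3 \left(\left(-1\right) 1\right) \left(-7\right) = 3 \left(-1\right) \left(-7\right) = \left(-3\right) \left(-7\right) = 21$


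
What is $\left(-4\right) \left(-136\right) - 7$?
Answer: $537$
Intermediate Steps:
$\left(-4\right) \left(-136\right) - 7 = 544 - 7 = 537$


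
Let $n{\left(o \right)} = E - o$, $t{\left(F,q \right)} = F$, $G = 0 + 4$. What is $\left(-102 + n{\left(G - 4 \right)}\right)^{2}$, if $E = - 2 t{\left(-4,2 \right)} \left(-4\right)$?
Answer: $17956$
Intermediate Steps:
$G = 4$
$E = -32$ ($E = \left(-2\right) \left(-4\right) \left(-4\right) = 8 \left(-4\right) = -32$)
$n{\left(o \right)} = -32 - o$
$\left(-102 + n{\left(G - 4 \right)}\right)^{2} = \left(-102 - \left(36 - 4\right)\right)^{2} = \left(-102 - 32\right)^{2} = \left(-134\right)^{2} = 17956$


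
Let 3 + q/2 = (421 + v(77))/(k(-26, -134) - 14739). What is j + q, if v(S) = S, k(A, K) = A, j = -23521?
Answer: -347377151/14765 ≈ -23527.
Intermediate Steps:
q = -89586/14765 (q = -6 + 2*((421 + 77)/(-26 - 14739)) = -6 + 2*(498/(-14765)) = -6 + 2*(498*(-1/14765)) = -6 + 2*(-498/14765) = -6 - 996/14765 = -89586/14765 ≈ -6.0675)
j + q = -23521 - 89586/14765 = -347377151/14765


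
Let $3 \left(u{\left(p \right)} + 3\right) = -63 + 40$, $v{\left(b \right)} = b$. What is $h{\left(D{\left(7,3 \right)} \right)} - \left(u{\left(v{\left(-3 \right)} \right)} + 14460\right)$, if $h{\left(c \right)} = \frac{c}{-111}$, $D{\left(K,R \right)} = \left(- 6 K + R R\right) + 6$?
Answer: $- \frac{1603849}{111} \approx -14449.0$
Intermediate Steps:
$D{\left(K,R \right)} = 6 + R^{2} - 6 K$ ($D{\left(K,R \right)} = \left(- 6 K + R^{2}\right) + 6 = \left(R^{2} - 6 K\right) + 6 = 6 + R^{2} - 6 K$)
$u{\left(p \right)} = - \frac{32}{3}$ ($u{\left(p \right)} = -3 + \frac{-63 + 40}{3} = -3 + \frac{1}{3} \left(-23\right) = -3 - \frac{23}{3} = - \frac{32}{3}$)
$h{\left(c \right)} = - \frac{c}{111}$ ($h{\left(c \right)} = c \left(- \frac{1}{111}\right) = - \frac{c}{111}$)
$h{\left(D{\left(7,3 \right)} \right)} - \left(u{\left(v{\left(-3 \right)} \right)} + 14460\right) = - \frac{6 + 3^{2} - 42}{111} - \left(- \frac{32}{3} + 14460\right) = - \frac{6 + 9 - 42}{111} - \frac{43348}{3} = \left(- \frac{1}{111}\right) \left(-27\right) - \frac{43348}{3} = \frac{9}{37} - \frac{43348}{3} = - \frac{1603849}{111}$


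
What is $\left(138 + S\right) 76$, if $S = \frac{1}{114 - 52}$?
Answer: $\frac{325166}{31} \approx 10489.0$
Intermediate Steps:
$S = \frac{1}{62} \approx 0.016129$
$\left(138 + S\right) 76 = \left(138 + \frac{1}{62}\right) 76 = \frac{8557}{62} \cdot 76 = \frac{325166}{31}$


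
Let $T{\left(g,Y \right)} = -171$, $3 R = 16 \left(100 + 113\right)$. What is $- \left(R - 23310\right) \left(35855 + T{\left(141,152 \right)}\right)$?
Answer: $791257016$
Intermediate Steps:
$R = 1136$ ($R = \frac{16 \left(100 + 113\right)}{3} = \frac{16 \cdot 213}{3} = \frac{1}{3} \cdot 3408 = 1136$)
$- \left(R - 23310\right) \left(35855 + T{\left(141,152 \right)}\right) = - \left(1136 - 23310\right) \left(35855 - 171\right) = - \left(-22174\right) 35684 = \left(-1\right) \left(-791257016\right) = 791257016$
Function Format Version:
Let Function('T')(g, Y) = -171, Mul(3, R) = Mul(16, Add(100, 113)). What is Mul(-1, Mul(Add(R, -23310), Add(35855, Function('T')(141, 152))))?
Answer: 791257016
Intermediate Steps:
R = 1136 (R = Mul(Rational(1, 3), Mul(16, Add(100, 113))) = Mul(Rational(1, 3), Mul(16, 213)) = Mul(Rational(1, 3), 3408) = 1136)
Mul(-1, Mul(Add(R, -23310), Add(35855, Function('T')(141, 152)))) = Mul(-1, Mul(Add(1136, -23310), Add(35855, -171))) = Mul(-1, Mul(-22174, 35684)) = Mul(-1, -791257016) = 791257016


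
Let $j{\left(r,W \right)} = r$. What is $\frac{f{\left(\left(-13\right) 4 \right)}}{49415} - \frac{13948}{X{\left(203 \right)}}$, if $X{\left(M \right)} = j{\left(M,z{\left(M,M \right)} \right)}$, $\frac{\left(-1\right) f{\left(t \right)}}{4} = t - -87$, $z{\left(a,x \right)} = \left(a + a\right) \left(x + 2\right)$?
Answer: $- \frac{137853768}{2006249} \approx -68.712$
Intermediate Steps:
$z{\left(a,x \right)} = 2 a \left(2 + x\right)$
$f{\left(t \right)} = -348 - 4 t$ ($f{\left(t \right)} = - 4 \left(t - -87\right) = - 4 \left(t + 87\right) = - 4 \left(87 + t\right) = -348 - 4 t$)
$X{\left(M \right)} = M$
$\frac{f{\left(\left(-13\right) 4 \right)}}{49415} - \frac{13948}{X{\left(203 \right)}} = \frac{-348 - 4 \left(\left(-13\right) 4\right)}{49415} - \frac{13948}{203} = \left(-348 - -208\right) \frac{1}{49415} - \frac{13948}{203} = \left(-348 + 208\right) \frac{1}{49415} - \frac{13948}{203} = \left(-140\right) \frac{1}{49415} - \frac{13948}{203} = - \frac{28}{9883} - \frac{13948}{203} = - \frac{137853768}{2006249}$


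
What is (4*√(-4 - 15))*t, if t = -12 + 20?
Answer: 32*I*√19 ≈ 139.48*I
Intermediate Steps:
t = 8
(4*√(-4 - 15))*t = (4*√(-4 - 15))*8 = (4*√(-19))*8 = (4*(I*√19))*8 = (4*I*√19)*8 = 32*I*√19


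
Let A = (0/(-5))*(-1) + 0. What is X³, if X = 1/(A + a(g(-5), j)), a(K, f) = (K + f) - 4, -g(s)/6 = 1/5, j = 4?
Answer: -125/216 ≈ -0.57870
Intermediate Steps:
g(s) = -6/5
a(K, f) = -4 + K + f
A = 0 (A = (0*(-⅕))*(-1) + 0 = 0*(-1) + 0 = 0 + 0 = 0)
X = -⅚ (X = 1/(0 + (-4 - 6/5 + 4)) = 1/(0 - 6/5) = 1/(-6/5) = -⅚ ≈ -0.83333)
X³ = (-⅚)³ = -125/216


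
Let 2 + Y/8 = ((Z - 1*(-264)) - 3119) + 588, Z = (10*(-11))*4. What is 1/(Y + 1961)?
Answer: -1/19711 ≈ -5.0733e-5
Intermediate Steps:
Z = -440 (Z = -110*4 = -440)
Y = -21672 (Y = -16 + 8*(((-440 - 1*(-264)) - 3119) + 588) = -16 + 8*(((-440 + 264) - 3119) + 588) = -16 + 8*((-176 - 3119) + 588) = -16 + 8*(-3295 + 588) = -16 + 8*(-2707) = -16 - 21656 = -21672)
1/(Y + 1961) = 1/(-21672 + 1961) = 1/(-19711) = -1/19711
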